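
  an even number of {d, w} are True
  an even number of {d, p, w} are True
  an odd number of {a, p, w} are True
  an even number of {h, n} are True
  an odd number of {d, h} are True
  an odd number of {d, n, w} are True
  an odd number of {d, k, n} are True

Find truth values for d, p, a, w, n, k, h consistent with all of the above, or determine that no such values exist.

d=F, p=F, a=T, w=F, n=T, k=F, h=T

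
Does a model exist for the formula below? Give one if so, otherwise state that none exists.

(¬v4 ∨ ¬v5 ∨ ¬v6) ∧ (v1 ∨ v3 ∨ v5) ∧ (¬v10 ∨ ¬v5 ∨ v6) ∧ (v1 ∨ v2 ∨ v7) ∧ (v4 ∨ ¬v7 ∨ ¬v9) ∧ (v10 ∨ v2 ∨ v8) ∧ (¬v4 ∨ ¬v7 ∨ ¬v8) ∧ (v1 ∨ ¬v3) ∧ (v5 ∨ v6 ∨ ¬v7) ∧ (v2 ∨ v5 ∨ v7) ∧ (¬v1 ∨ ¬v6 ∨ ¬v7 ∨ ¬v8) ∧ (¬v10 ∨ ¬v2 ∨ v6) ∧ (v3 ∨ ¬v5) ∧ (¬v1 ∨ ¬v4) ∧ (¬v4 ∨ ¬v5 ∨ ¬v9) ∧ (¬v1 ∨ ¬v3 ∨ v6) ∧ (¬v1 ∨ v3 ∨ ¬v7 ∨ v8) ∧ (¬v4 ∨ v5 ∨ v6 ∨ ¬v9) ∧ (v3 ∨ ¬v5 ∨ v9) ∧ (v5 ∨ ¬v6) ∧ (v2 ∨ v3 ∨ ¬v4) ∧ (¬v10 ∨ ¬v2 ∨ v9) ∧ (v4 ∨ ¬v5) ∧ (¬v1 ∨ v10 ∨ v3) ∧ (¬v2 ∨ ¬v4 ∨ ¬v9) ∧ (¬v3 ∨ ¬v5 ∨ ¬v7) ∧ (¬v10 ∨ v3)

The formula is unsatisfiable.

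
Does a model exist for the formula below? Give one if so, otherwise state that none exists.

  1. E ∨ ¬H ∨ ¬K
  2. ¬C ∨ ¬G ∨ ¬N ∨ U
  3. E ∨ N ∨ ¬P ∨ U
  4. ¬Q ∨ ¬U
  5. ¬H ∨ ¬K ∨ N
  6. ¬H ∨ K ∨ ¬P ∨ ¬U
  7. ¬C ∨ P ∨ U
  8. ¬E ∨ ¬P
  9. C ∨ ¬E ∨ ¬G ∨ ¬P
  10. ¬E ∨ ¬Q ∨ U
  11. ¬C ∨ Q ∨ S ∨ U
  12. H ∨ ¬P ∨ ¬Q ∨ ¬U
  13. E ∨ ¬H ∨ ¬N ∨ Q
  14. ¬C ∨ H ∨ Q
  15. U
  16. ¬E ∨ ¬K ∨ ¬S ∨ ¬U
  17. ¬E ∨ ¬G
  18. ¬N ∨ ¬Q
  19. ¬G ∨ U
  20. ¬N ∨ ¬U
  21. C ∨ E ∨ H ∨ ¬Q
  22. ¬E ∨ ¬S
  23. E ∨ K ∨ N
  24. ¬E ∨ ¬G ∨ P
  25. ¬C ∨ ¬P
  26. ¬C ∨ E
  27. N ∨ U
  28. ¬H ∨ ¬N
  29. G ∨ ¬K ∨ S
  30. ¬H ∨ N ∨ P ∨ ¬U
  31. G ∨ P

P: True, N: False, H: False, G: True, C: False, Q: False, E: False, K: True, S: False, U: True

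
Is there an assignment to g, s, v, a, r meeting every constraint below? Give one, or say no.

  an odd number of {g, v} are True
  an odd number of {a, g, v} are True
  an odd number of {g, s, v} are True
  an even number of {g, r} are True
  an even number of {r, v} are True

UNSATISFIABLE

Adding constraints 1, 4, 5 mod 2: every variable appears an even number of times on the left, so the left side is 0.
But the right sides sum to 1 (mod 2). 0 ≠ 1 — the system is inconsistent.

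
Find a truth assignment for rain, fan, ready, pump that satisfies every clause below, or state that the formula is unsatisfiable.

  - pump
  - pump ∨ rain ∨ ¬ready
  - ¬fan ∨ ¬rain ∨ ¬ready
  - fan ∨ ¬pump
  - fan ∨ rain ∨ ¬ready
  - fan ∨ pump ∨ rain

Unit clause (pump) forces pump = True.
In (fan ∨ ¬pump) only fan is left, so fan = True.
Set rain = True.
  then (¬fan ∨ ¬rain ∨ ¬ready) forces ready = False.
Check each clause:
  (pump): pump holds.
  (pump ∨ rain ∨ ¬ready): pump holds.
  (¬fan ∨ ¬rain ∨ ¬ready): ¬ready holds.
  (fan ∨ ¬pump): fan holds.
  (fan ∨ rain ∨ ¬ready): fan holds.
  (fan ∨ pump ∨ rain): fan holds.
All clauses satisfied.

rain: True, fan: True, ready: False, pump: True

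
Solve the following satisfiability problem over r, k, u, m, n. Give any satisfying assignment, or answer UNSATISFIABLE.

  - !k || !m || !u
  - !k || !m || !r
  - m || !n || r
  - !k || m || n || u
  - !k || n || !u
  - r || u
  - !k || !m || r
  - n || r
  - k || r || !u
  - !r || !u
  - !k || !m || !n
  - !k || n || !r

r = True; k = False; u = False; m = False; n = True

Try r = False:
  (r || u) forces u = True.
  (n || r) forces n = True.
  (m || !n || r) forces m = True.
  (!k || !m || !u) forces k = False.
  clause (k || r || !u) is falsified — backtrack.
So r = True.
  then (!r || !u) forces u = False.
Set k = False.
Set m = False.
Set n = True.
All clauses satisfied.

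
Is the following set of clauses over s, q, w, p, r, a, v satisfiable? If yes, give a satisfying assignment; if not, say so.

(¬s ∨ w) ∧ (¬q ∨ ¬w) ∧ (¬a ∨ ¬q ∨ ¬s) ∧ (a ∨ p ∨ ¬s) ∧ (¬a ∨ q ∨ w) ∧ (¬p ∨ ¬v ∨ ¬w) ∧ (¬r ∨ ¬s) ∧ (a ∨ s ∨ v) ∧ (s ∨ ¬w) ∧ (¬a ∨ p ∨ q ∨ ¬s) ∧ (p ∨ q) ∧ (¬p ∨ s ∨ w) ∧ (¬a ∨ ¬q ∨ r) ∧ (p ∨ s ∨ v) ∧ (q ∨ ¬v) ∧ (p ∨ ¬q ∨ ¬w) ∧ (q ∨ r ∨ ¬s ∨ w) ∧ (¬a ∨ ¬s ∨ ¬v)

Set s = True.
  then (¬s ∨ w) forces w = True.
  then (¬q ∨ ¬w) forces q = False.
  then (¬r ∨ ¬s) forces r = False.
  then (p ∨ q) forces p = True.
  then (q ∨ ¬v) forces v = False.
Set a = True.
All clauses satisfied.

s=T; q=F; w=T; p=T; r=F; a=T; v=F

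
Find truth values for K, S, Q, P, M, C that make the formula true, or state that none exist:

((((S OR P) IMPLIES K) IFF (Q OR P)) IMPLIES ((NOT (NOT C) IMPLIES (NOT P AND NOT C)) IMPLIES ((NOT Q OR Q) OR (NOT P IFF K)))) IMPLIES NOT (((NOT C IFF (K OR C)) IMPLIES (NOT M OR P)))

K = True, S = True, Q = False, P = False, M = True, C = False

  ((((S OR P) IMPLIES K) IFF (Q OR P)) IMPLIES ((NOT (NOT C) IMPLIES (NOT P AND NOT C)) IMPLIES ((NOT Q OR Q) OR (NOT P IFF K)))) IMPLIES NOT (((NOT C IFF (K OR C)) IMPLIES (NOT M OR P))) = True
    (((S OR P) IMPLIES K) IFF (Q OR P)) IMPLIES ((NOT (NOT C) IMPLIES (NOT P AND NOT C)) IMPLIES ((NOT Q OR Q) OR (NOT P IFF K))) = True
      ((S OR P) IMPLIES K) IFF (Q OR P) = False
        (S OR P) IMPLIES K = True
          S OR P = True
        Q OR P = False
      (NOT (NOT C) IMPLIES (NOT P AND NOT C)) IMPLIES ((NOT Q OR Q) OR (NOT P IFF K)) = True
        NOT (NOT C) IMPLIES (NOT P AND NOT C) = True
          NOT (NOT C) = False
            NOT C = True
          NOT P AND NOT C = True
            NOT P = True
            NOT C = True
        (NOT Q OR Q) OR (NOT P IFF K) = True
          NOT Q OR Q = True
            NOT Q = True
          NOT P IFF K = True
            NOT P = True
    NOT (((NOT C IFF (K OR C)) IMPLIES (NOT M OR P))) = True
      (NOT C IFF (K OR C)) IMPLIES (NOT M OR P) = False
        NOT C IFF (K OR C) = True
          NOT C = True
          K OR C = True
        NOT M OR P = False
          NOT M = False
The formula evaluates to True.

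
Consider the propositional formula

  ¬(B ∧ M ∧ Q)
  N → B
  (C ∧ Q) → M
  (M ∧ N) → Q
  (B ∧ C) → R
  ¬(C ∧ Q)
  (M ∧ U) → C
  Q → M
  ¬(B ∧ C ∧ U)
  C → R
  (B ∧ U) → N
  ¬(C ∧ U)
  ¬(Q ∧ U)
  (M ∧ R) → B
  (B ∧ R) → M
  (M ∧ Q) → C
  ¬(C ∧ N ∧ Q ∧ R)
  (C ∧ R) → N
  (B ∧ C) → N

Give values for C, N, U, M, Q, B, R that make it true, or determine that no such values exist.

Set C = False.
Set N = False.
Set U = True.
  then (¬Q ∨ ¬U) forces Q = False.
  then (C ∨ ¬M ∨ ¬U) forces M = False.
  then (¬B ∨ N ∨ ¬U) forces B = False.
Set R = True.
All clauses satisfied.

C = False; N = False; U = True; M = False; Q = False; B = False; R = True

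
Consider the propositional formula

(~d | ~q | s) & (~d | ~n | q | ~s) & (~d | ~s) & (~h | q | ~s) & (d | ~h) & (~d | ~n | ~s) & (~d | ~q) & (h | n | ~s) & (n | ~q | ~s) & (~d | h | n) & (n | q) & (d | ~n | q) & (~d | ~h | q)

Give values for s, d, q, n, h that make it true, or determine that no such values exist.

Set s = False.
Set d = False.
  then (d | ~h) forces h = False.
Try q = False:
  (n | q) forces n = True.
  clause (d | ~n | q) is falsified — backtrack.
So q = True.
Set n = True.
All clauses satisfied.

s = False, d = False, q = True, n = True, h = False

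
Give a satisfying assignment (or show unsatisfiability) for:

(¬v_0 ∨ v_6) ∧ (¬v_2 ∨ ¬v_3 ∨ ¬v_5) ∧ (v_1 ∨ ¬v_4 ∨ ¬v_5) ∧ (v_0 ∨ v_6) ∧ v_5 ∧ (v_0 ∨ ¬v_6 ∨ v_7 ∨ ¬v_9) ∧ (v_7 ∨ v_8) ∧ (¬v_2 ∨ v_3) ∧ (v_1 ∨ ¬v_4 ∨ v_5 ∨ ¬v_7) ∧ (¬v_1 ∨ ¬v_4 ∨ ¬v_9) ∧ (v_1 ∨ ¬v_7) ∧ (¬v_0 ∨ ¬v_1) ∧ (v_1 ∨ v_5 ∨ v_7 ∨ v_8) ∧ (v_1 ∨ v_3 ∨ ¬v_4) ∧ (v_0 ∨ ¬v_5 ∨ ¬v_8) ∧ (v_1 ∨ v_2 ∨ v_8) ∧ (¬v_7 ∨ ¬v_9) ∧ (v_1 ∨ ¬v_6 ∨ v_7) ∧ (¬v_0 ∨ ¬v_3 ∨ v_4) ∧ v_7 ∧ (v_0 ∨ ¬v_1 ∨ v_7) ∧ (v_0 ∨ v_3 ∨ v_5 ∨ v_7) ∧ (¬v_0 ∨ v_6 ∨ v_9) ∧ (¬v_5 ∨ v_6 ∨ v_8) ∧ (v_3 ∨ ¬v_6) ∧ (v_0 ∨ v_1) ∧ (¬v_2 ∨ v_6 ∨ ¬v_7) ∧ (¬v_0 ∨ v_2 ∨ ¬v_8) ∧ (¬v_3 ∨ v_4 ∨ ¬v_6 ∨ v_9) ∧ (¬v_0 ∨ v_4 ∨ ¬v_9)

v_0=F; v_1=T; v_2=F; v_3=T; v_4=T; v_5=T; v_6=T; v_7=T; v_8=F; v_9=F

Unit clause (v_5) forces v_5 = True.
Unit clause (v_7) forces v_7 = True.
In (v_1 ∨ ¬v_7) only v_1 is left, so v_1 = True.
In (¬v_0 ∨ ¬v_1) only ¬v_0 is left, so v_0 = False.
In (v_0 ∨ ¬v_5 ∨ ¬v_8) only ¬v_8 is left, so v_8 = False.
In (¬v_7 ∨ ¬v_9) only ¬v_9 is left, so v_9 = False.
In (¬v_5 ∨ v_6 ∨ v_8) only v_6 is left, so v_6 = True.
In (v_3 ∨ ¬v_6) only v_3 is left, so v_3 = True.
In (¬v_3 ∨ v_4 ∨ ¬v_6 ∨ v_9) only v_4 is left, so v_4 = True.
In (¬v_2 ∨ ¬v_3 ∨ ¬v_5) only ¬v_2 is left, so v_2 = False.
All clauses satisfied.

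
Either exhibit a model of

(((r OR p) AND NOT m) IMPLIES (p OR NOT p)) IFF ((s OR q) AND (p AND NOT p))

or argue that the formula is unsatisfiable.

Case p = True: the formula becomes (NOT m IMPLIES True) IFF ((s OR q) AND False) = False.
Case p = False: the formula becomes ((r AND NOT m) IMPLIES True) IFF ((s OR q) AND False) = False.
Both cases fail — unsatisfiable.

Unsatisfiable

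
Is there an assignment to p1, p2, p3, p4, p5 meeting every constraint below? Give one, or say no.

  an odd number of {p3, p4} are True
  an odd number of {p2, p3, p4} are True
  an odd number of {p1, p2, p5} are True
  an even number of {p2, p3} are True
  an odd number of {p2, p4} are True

p1=F, p2=F, p3=F, p4=T, p5=T

{p3, p4}: 1 true → odd ✓
{p2, p3, p4}: 1 true → odd ✓
{p1, p2, p5}: 1 true → odd ✓
{p2, p3}: 0 true → even ✓
{p2, p4}: 1 true → odd ✓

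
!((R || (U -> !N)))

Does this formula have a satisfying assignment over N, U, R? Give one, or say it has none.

N = True, U = True, R = False

  !((R || (U -> !N))) = True
    R || (U -> !N) = False
      U -> !N = False
        !N = False
The formula evaluates to True.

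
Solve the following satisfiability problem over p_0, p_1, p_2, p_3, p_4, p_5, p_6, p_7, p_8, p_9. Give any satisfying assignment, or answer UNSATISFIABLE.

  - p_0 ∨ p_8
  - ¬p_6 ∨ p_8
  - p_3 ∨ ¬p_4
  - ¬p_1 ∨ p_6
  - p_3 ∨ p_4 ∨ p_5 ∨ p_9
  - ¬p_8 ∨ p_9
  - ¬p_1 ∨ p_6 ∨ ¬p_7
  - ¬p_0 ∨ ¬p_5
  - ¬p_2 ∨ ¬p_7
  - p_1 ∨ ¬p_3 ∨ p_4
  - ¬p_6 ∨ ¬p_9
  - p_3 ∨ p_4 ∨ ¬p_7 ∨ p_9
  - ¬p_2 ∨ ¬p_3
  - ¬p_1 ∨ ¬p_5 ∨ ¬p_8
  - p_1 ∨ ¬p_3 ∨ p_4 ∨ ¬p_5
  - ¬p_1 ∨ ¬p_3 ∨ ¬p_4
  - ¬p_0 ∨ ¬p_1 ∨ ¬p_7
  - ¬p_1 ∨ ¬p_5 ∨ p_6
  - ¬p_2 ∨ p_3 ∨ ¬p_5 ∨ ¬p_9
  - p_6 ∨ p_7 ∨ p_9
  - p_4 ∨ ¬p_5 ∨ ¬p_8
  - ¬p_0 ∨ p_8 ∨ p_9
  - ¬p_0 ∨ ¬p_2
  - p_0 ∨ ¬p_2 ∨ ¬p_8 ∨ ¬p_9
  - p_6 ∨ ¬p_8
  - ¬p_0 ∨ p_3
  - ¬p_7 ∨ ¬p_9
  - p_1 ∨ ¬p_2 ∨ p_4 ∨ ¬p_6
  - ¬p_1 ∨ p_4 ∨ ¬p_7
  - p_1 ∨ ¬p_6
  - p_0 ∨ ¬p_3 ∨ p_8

Set p_0 = True.
  then (¬p_0 ∨ ¬p_5) forces p_5 = False.
  then (¬p_0 ∨ ¬p_2) forces p_2 = False.
  then (¬p_0 ∨ p_3) forces p_3 = True.
Try p_1 = True:
  (¬p_1 ∨ p_6) forces p_6 = True.
  (¬p_6 ∨ p_8) forces p_8 = True.
  (¬p_8 ∨ p_9) forces p_9 = True.
  clause (¬p_6 ∨ ¬p_9) is falsified — backtrack.
So p_1 = False.
  then (p_1 ∨ ¬p_3 ∨ p_4) forces p_4 = True.
  then (p_1 ∨ ¬p_6) forces p_6 = False.
  then (p_6 ∨ ¬p_8) forces p_8 = False.
  then (¬p_0 ∨ p_8 ∨ p_9) forces p_9 = True.
  then (¬p_7 ∨ ¬p_9) forces p_7 = False.
All clauses satisfied.

p_0 = True; p_1 = False; p_2 = False; p_3 = True; p_4 = True; p_5 = False; p_6 = False; p_7 = False; p_8 = False; p_9 = True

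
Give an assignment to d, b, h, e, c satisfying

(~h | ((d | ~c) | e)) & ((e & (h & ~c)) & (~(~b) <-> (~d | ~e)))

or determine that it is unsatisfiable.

d = False, b = True, h = True, e = True, c = False

  ~h | ((d | ~c) | e) = True
    ~h = False
    (d | ~c) | e = True
      d | ~c = True
        ~c = True
  (e & (h & ~c)) & (~(~b) <-> (~d | ~e)) = True
    e & (h & ~c) = True
      h & ~c = True
        ~c = True
    ~(~b) <-> (~d | ~e) = True
      ~(~b) = True
        ~b = False
      ~d | ~e = True
        ~d = True
        ~e = False
Both conjuncts True, so the formula holds.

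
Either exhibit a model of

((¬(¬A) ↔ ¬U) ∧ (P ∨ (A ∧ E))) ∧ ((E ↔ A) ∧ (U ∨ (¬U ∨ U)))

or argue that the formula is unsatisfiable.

P = True, E = True, U = False, A = True

  (¬(¬A) ↔ ¬U) ∧ (P ∨ (A ∧ E)) = True
    ¬(¬A) ↔ ¬U = True
      ¬(¬A) = True
        ¬A = False
      ¬U = True
    P ∨ (A ∧ E) = True
      A ∧ E = True
  (E ↔ A) ∧ (U ∨ (¬U ∨ U)) = True
    E ↔ A = True
    U ∨ (¬U ∨ U) = True
      ¬U ∨ U = True
        ¬U = True
Both conjuncts True, so the formula holds.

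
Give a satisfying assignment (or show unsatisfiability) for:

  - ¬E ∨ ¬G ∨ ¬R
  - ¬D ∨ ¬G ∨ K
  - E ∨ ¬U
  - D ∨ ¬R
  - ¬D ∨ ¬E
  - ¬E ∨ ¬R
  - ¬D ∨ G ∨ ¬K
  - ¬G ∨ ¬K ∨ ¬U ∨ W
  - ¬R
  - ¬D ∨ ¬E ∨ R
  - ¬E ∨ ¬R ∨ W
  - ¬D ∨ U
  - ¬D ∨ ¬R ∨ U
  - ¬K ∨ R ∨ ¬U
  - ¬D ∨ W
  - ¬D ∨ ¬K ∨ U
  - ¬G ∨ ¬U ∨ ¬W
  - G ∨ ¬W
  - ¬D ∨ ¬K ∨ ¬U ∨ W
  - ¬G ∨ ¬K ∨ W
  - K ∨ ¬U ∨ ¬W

Unit clause (¬R) forces R = False.
Set D = False.
Set W = False.
Set G = False.
Set K = False.
Set U = False.
Set E = True.
All clauses satisfied.

D=F; W=F; G=F; K=F; U=F; E=T; R=F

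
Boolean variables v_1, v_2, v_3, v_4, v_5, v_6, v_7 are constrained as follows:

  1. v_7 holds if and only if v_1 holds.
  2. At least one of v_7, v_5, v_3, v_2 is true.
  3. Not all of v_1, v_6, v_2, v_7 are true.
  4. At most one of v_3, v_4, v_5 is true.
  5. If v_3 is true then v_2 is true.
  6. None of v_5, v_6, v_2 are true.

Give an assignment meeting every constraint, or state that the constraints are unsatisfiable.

v_1 = True, v_2 = False, v_3 = False, v_4 = False, v_5 = False, v_6 = False, v_7 = True

  (1) v_7=T, v_1=T — same ✓
  (2) {v_7, v_5, v_3, v_2}: 1 true — at least one ✓
  (3) {v_1, v_6, v_2, v_7}: 2/4 true — not all ✓
  (4) {v_3, v_4, v_5}: 0 true — at most one ✓
  (5) v_3=F ⇒ v_2: vacuous ✓
  (6) {v_5, v_6, v_2}: 0 true — none ✓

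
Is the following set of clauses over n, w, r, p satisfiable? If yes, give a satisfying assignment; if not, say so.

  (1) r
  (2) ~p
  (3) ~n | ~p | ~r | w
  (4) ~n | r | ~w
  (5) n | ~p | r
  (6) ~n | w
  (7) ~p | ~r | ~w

n: False, w: True, r: True, p: False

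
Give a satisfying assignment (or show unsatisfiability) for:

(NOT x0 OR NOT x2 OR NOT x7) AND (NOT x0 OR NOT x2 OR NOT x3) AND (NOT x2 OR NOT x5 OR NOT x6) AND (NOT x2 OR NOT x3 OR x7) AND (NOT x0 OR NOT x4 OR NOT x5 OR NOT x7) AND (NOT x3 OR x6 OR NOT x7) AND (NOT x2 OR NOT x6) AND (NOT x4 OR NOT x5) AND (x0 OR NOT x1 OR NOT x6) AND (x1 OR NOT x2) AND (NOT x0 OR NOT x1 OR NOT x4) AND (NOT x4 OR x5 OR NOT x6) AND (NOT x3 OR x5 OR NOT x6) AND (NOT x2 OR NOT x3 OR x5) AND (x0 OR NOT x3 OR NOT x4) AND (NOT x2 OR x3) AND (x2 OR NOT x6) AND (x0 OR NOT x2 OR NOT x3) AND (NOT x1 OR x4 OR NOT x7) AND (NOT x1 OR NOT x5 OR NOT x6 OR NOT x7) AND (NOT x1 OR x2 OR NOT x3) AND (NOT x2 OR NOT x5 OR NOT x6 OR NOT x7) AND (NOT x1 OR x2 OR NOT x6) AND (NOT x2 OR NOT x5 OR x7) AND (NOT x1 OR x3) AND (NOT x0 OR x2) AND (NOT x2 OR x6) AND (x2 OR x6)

Unsatisfiable — no assignment works.

Case x2 = True:
  (NOT x2 OR NOT x6) forces x6 = False.
  Clause (NOT x2 OR x6) is falsified — contradiction.
Case x2 = False:
  (x2 OR NOT x6) forces x6 = False.
  Clause (x2 OR x6) is falsified — contradiction.
Both cases fail, so the formula is unsatisfiable.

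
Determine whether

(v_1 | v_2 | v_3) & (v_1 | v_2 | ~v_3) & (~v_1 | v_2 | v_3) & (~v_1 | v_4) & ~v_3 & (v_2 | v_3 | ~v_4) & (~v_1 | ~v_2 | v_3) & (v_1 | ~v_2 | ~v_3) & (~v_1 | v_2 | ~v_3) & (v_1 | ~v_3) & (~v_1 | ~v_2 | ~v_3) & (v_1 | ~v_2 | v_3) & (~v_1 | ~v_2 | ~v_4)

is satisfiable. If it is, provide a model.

UNSATISFIABLE

Case v_2 = True:
  (~v_3) forces v_3 = False.
  (~v_1 | ~v_2 | v_3) forces v_1 = False.
  Clause (v_1 | ~v_2 | v_3) is falsified — contradiction.
Case v_2 = False:
  (~v_3) forces v_3 = False.
  (v_1 | v_2 | v_3) forces v_1 = True.
  Clause (~v_1 | v_2 | v_3) is falsified — contradiction.
Both cases fail, so the formula is unsatisfiable.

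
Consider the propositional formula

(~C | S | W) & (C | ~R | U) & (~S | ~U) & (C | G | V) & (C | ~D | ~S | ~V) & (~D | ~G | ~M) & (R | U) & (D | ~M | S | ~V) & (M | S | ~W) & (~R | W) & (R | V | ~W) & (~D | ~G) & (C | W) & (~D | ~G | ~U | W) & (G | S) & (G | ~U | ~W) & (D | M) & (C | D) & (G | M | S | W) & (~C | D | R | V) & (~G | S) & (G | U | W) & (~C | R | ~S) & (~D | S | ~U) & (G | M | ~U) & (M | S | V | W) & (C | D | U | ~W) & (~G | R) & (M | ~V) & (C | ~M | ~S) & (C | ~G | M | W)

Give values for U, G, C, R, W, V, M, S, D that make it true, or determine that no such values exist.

U=F; G=F; C=T; R=T; W=T; V=T; M=T; S=T; D=T

Try U = True:
  (~S | ~U) forces S = False.
  (G | S) forces G = True.
  clause (~G | S) is falsified — backtrack.
So U = False.
  then (R | U) forces R = True.
  then (~R | W) forces W = True.
  then (C | ~R | U) forces C = True.
Set G = False.
  then (G | S) forces S = True.
Set V = True.
  then (M | ~V) forces M = True.
Set D = True.
All clauses satisfied.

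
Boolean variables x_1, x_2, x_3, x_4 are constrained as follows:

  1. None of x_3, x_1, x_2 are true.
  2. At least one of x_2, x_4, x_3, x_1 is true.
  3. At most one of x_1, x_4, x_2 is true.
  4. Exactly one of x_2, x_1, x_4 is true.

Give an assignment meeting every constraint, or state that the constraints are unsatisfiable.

x_1: False; x_2: False; x_3: False; x_4: True

  (1) {x_3, x_1, x_2}: 0 true — none ✓
  (2) {x_2, x_4, x_3, x_1}: 1 true — at least one ✓
  (3) {x_1, x_4, x_2}: 1 true — at most one ✓
  (4) {x_2, x_1, x_4}: 1 true — exactly one ✓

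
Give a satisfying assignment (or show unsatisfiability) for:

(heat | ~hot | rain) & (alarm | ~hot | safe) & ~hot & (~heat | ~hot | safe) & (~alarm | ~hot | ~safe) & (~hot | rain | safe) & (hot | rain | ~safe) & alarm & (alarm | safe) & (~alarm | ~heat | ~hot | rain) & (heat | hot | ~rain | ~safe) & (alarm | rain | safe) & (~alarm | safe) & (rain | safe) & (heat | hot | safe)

heat = True; rain = True; alarm = True; safe = True; hot = False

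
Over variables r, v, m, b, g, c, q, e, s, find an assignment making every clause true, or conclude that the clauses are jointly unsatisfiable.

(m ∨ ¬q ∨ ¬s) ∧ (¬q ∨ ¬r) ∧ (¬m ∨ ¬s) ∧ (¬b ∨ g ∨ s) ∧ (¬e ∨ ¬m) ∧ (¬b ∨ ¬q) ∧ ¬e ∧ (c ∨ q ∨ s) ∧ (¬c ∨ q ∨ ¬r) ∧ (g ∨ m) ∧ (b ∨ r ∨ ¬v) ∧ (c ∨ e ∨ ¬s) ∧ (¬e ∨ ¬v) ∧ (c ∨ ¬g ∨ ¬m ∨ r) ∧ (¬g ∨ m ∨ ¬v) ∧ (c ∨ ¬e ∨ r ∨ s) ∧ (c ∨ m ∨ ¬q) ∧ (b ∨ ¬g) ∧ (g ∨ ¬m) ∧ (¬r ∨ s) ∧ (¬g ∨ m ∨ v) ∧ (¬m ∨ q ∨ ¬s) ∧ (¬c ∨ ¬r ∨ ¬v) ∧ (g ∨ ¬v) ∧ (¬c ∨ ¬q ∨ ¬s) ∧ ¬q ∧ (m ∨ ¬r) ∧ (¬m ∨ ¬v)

r=F, v=F, m=T, b=T, g=T, c=T, q=F, e=F, s=F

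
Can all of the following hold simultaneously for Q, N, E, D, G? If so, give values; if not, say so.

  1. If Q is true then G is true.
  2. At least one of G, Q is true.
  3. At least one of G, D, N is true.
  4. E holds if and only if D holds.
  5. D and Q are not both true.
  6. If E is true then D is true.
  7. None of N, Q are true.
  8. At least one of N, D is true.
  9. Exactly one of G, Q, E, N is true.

Case Q = True:
  Constraint (7) is violated (Q=T) — contradiction.
Case Q = False:
  (2) with Q=F forces G = True.
  (7) forces N = False.
  (8) with N=F forces D = True.
  (4) with D=T forces E = True.
  Constraint (9) is violated (G=T, E=T) — contradiction.
Both cases fail — unsatisfiable.

The formula is unsatisfiable.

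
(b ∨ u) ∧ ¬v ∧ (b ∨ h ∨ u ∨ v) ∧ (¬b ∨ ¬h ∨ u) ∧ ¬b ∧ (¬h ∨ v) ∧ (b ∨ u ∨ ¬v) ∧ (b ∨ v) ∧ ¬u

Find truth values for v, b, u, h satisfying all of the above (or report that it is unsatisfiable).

The formula is unsatisfiable.

Case v = True:
  Clause (¬v) is falsified — contradiction.
Case v = False:
  (¬b) forces b = False.
  Clause (b ∨ v) is falsified — contradiction.
Both cases fail, so the formula is unsatisfiable.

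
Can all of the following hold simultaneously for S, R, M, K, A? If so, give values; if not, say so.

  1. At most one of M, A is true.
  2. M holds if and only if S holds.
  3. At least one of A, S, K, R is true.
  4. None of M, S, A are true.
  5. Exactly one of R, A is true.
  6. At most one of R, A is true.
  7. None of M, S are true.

S: False, R: True, M: False, K: True, A: False

  (1) {M, A}: 0 true — at most one ✓
  (2) M=F, S=F — same ✓
  (3) {A, S, K, R}: 2 true — at least one ✓
  (4) {M, S, A}: 0 true — none ✓
  (5) {R, A}: 1 true — exactly one ✓
  (6) {R, A}: 1 true — at most one ✓
  (7) {M, S}: 0 true — none ✓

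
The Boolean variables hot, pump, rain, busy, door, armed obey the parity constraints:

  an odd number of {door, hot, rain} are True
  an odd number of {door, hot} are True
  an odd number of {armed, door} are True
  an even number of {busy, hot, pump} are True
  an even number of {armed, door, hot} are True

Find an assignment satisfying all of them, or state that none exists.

hot=T, pump=F, rain=F, busy=T, door=F, armed=T

{door, hot, rain}: 1 true → odd ✓
{door, hot}: 1 true → odd ✓
{armed, door}: 1 true → odd ✓
{busy, hot, pump}: 2 true → even ✓
{armed, door, hot}: 2 true → even ✓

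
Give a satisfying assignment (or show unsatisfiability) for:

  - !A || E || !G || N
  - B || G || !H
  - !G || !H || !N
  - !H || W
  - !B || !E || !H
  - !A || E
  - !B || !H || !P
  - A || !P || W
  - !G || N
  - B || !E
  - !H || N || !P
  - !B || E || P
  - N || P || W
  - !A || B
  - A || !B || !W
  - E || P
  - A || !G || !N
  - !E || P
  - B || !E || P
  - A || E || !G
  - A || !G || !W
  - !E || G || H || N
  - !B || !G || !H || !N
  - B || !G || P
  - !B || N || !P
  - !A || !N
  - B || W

G=F, A=F, P=T, H=F, E=F, W=T, N=F, B=F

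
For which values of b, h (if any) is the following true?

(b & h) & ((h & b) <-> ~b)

Case b = True: the formula simplifies to h & ~h.
  h = True: the conjunct ~h is False.
  h = False: the conjunct h is False.
Case b = False: the conjunct b is False.
Both cases fail — unsatisfiable.

Unsatisfiable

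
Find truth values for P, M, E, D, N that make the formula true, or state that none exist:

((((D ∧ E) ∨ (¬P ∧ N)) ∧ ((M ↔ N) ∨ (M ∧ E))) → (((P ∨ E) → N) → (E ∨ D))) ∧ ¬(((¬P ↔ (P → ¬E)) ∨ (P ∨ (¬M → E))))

The conjunct ¬(((¬P ↔ (P → ¬E)) ∨ (P ∨ (¬M → E)))) is unsatisfiable on its own:
  P=F, M=F, E=F: evaluates to False.
  P=F, M=F, E=T: evaluates to False.
  P=F, M=T, E=F: evaluates to False.
  P=F, M=T, E=T: evaluates to False.
  P=T, M=F, E=F: evaluates to False.
  P=T, M=F, E=T: evaluates to False.
  P=T, M=T, E=F: evaluates to False.
  P=T, M=T, E=T: evaluates to False.
So the whole conjunction is unsatisfiable.

No satisfying assignment exists.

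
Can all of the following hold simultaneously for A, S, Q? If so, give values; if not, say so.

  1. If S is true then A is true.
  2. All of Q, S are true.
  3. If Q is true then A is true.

A = True; S = True; Q = True

  (1) S=T ⇒ A: T ✓
  (2) {Q, S}: all 2 true ✓
  (3) Q=T ⇒ A: T ✓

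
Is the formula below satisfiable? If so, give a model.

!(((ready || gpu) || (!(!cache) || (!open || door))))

open = True, ready = False, gpu = False, door = False, cache = False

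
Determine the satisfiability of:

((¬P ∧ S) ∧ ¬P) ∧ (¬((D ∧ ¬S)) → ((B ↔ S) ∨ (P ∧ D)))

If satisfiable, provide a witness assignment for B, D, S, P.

B: True, D: False, S: True, P: False

  (¬P ∧ S) ∧ ¬P = True
    ¬P ∧ S = True
      ¬P = True
    ¬P = True
  ¬((D ∧ ¬S)) → ((B ↔ S) ∨ (P ∧ D)) = True
    ¬((D ∧ ¬S)) = True
      D ∧ ¬S = False
        ¬S = False
    (B ↔ S) ∨ (P ∧ D) = True
      B ↔ S = True
      P ∧ D = False
Both conjuncts True, so the formula holds.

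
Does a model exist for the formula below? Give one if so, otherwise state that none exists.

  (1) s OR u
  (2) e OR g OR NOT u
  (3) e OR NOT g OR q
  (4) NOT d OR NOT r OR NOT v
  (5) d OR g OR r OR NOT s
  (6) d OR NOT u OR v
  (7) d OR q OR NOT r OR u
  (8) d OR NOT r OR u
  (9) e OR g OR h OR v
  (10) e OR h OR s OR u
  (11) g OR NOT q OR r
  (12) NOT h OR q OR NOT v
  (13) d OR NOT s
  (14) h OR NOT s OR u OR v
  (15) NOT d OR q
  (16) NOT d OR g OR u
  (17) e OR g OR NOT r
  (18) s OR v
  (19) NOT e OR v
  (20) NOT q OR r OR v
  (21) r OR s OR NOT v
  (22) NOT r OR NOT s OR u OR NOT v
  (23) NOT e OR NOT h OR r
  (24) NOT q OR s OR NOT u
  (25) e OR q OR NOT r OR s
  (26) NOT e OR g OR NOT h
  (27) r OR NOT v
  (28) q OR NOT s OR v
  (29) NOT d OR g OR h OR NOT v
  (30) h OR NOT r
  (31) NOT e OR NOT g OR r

Set d = True.
  then (NOT d OR q) forces q = True.
Set v = False.
  then (s OR v) forces s = True.
  then (NOT e OR v) forces e = False.
  then (NOT q OR r OR v) forces r = True.
  then (h OR NOT r) forces h = True.
  then (e OR g OR NOT r) forces g = True.
Set u = False.
All clauses satisfied.

d = True; v = False; h = True; e = False; u = False; q = True; g = True; s = True; r = True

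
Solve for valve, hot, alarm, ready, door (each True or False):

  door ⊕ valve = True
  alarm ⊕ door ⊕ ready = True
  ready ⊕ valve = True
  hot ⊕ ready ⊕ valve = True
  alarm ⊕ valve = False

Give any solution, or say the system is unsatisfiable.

valve = True; hot = False; alarm = True; ready = False; door = False

door ⊕ valve = F ⊕ T = True ✓
alarm ⊕ door ⊕ ready = T ⊕ F ⊕ F = True ✓
ready ⊕ valve = F ⊕ T = True ✓
hot ⊕ ready ⊕ valve = F ⊕ F ⊕ T = True ✓
alarm ⊕ valve = T ⊕ T = False ✓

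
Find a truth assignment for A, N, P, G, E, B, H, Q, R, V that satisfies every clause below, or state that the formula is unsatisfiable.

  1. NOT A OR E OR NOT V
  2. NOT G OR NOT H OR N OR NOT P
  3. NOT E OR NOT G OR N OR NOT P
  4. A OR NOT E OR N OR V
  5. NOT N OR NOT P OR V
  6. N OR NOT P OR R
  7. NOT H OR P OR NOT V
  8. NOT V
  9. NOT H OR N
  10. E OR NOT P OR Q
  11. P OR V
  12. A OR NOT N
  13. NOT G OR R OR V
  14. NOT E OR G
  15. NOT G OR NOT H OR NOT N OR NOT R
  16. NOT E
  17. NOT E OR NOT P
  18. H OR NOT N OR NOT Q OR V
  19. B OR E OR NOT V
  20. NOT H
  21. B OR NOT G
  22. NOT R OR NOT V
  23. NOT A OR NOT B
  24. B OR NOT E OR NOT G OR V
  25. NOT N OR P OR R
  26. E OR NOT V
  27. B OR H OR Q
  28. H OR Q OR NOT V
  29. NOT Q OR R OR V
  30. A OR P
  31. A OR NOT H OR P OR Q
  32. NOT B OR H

A = True; N = False; P = True; G = False; E = False; B = False; H = False; Q = True; R = True; V = False

Unit clause (NOT V) forces V = False.
In (P OR V) only P is left, so P = True.
Unit clause (NOT E) forces E = False.
Unit clause (NOT H) forces H = False.
In (NOT B OR H) only NOT B is left, so B = False.
In (NOT N OR NOT P OR V) only NOT N is left, so N = False.
In (N OR NOT P OR R) only R is left, so R = True.
In (E OR NOT P OR Q) only Q is left, so Q = True.
In (B OR NOT G) only NOT G is left, so G = False.
Set A = True.
All clauses satisfied.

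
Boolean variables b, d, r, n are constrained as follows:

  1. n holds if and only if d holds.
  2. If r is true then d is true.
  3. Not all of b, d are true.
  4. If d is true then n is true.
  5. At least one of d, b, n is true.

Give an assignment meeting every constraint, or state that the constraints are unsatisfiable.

b=F, d=T, r=F, n=T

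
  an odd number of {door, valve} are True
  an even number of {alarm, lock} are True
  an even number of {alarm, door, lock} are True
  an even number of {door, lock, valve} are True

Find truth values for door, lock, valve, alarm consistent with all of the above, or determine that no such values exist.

door = False, lock = True, valve = True, alarm = True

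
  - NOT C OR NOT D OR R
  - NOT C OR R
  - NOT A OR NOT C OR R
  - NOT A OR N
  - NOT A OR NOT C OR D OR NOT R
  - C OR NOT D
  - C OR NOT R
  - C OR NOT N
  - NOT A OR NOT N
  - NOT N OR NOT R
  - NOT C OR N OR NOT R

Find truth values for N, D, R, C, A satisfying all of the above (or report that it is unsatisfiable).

Try N = True:
  (C OR NOT N) forces C = True.
  (NOT C OR R) forces R = True.
  clause (NOT N OR NOT R) is falsified — backtrack.
So N = False.
  then (NOT A OR N) forces A = False.
Set D = False.
Set R = False.
  then (NOT C OR R) forces C = False.
All clauses satisfied.

N: False; D: False; R: False; C: False; A: False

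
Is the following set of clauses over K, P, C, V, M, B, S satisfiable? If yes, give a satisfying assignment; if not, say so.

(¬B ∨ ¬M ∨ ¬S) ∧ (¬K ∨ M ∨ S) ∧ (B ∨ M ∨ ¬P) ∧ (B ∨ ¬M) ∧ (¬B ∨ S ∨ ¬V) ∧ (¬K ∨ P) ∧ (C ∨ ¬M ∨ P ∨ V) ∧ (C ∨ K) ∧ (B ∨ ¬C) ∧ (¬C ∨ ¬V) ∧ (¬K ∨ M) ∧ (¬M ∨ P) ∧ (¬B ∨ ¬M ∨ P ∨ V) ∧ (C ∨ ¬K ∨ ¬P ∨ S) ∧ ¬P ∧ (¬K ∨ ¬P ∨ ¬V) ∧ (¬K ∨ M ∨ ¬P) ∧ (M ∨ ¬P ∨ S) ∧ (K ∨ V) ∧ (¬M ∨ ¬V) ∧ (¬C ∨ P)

Unsatisfiable — no assignment works.

Case P = True:
  Clause (¬P) is falsified — contradiction.
Case P = False:
  (¬K ∨ P) forces K = False.
  (C ∨ K) forces C = True.
  Clause (¬C ∨ P) is falsified — contradiction.
Both cases fail, so the formula is unsatisfiable.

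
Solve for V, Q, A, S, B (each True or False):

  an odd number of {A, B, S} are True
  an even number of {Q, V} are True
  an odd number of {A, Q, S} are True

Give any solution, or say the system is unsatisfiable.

V: False, Q: False, A: False, S: True, B: False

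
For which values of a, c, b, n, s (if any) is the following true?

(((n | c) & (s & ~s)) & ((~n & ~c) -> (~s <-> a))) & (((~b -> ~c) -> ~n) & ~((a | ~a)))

UNSATISFIABLE

The conjunct ~((a | ~a)) is unsatisfiable on its own:
  a=F: evaluates to False.
  a=T: evaluates to False.
So the whole conjunction is unsatisfiable.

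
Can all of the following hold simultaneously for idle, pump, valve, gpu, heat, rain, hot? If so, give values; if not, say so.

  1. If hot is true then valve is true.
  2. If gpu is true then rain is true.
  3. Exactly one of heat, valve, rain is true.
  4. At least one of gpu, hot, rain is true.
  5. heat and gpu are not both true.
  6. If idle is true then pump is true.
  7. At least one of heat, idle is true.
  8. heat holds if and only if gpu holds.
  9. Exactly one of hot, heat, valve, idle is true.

idle = True, pump = True, valve = False, gpu = False, heat = False, rain = True, hot = False

  (1) hot=F ⇒ valve: vacuous ✓
  (2) gpu=F ⇒ rain: vacuous ✓
  (3) {heat, valve, rain}: 1 true — exactly one ✓
  (4) {gpu, hot, rain}: 1 true — at least one ✓
  (5) heat=F, gpu=F — not both ✓
  (6) idle=T ⇒ pump: T ✓
  (7) {heat, idle}: 1 true — at least one ✓
  (8) heat=F, gpu=F — same ✓
  (9) {hot, heat, valve, idle}: 1 true — exactly one ✓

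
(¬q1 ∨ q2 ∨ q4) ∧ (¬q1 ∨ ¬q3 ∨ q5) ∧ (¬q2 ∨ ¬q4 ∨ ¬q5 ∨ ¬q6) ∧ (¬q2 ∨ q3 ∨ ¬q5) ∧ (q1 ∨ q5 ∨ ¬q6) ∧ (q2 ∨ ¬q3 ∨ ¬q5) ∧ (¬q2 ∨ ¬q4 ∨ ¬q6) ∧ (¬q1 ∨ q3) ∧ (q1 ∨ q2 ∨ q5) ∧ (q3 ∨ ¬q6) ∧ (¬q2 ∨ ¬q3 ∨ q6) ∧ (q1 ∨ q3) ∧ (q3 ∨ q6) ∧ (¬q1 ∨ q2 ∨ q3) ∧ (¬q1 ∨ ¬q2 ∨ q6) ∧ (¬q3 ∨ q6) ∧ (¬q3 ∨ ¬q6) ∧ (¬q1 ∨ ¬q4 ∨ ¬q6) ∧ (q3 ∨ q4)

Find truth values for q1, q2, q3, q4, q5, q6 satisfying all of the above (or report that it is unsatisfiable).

Case q3 = True:
  (¬q3 ∨ q6) forces q6 = True.
  Clause (¬q3 ∨ ¬q6) is falsified — contradiction.
Case q3 = False:
  (¬q1 ∨ q3) forces q1 = False.
  Clause (q1 ∨ q3) is falsified — contradiction.
Both cases fail, so the formula is unsatisfiable.

Unsatisfiable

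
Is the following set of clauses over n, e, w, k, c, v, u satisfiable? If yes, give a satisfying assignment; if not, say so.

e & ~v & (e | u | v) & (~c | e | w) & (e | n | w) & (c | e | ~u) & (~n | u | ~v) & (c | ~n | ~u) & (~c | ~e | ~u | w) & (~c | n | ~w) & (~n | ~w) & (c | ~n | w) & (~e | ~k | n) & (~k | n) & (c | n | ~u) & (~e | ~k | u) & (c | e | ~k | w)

Unit clause (e) forces e = True.
Unit clause (~v) forces v = False.
Set n = False.
  then (~e | ~k | n) forces k = False.
Set w = False.
Set c = False.
  then (c | n | ~u) forces u = False.
All clauses satisfied.

n = False; e = True; w = False; k = False; c = False; v = False; u = False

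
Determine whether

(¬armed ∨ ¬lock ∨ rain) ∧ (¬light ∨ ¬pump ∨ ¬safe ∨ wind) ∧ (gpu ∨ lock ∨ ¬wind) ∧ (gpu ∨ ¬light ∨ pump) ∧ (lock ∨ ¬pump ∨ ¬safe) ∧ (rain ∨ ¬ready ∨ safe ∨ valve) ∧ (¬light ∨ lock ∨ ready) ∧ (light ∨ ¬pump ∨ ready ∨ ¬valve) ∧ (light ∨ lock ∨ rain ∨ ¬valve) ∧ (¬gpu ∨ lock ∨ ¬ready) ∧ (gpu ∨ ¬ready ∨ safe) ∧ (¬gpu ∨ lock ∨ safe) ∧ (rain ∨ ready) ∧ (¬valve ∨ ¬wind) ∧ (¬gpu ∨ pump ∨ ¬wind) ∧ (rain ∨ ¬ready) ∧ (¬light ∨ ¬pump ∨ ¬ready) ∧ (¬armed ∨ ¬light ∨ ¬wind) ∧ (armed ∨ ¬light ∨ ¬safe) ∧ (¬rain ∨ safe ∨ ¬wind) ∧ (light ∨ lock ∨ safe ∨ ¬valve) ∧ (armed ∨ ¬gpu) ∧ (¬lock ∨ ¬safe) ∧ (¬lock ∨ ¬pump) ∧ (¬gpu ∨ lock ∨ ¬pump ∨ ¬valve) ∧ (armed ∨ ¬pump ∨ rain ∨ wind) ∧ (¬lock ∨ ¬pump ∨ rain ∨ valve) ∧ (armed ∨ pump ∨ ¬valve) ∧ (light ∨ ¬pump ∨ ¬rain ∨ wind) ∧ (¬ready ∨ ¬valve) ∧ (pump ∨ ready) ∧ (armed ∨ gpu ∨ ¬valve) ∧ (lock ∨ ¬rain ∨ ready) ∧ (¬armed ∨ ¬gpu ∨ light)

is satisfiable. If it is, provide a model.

rain = True, wind = False, lock = False, armed = True, gpu = False, safe = True, ready = True, light = False, pump = False, valve = False

Try rain = False:
  (rain ∨ ready) forces ready = True.
  clause (rain ∨ ¬ready) is falsified — backtrack.
So rain = True.
Set wind = False.
Set lock = False.
  then (lock ∨ ¬rain ∨ ready) forces ready = True.
  then (¬gpu ∨ lock ∨ ¬ready) forces gpu = False.
  then (gpu ∨ ¬ready ∨ safe) forces safe = True.
  then (¬ready ∨ ¬valve) forces valve = False.
  then (lock ∨ ¬pump ∨ ¬safe) forces pump = False.
  then (gpu ∨ ¬light ∨ pump) forces light = False.
Set armed = True.
All clauses satisfied.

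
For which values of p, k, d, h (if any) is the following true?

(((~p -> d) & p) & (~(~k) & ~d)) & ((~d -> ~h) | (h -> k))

p: True; k: True; d: False; h: False

  ((~p -> d) & p) & (~(~k) & ~d) = True
    (~p -> d) & p = True
      ~p -> d = True
        ~p = False
    ~(~k) & ~d = True
      ~(~k) = True
        ~k = False
      ~d = True
  (~d -> ~h) | (h -> k) = True
    ~d -> ~h = True
      ~d = True
      ~h = True
    h -> k = True
Both conjuncts True, so the formula holds.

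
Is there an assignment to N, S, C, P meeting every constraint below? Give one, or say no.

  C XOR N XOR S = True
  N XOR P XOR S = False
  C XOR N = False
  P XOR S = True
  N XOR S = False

N = True; S = True; C = True; P = False

C XOR N XOR S = T XOR T XOR T = True ✓
N XOR P XOR S = T XOR F XOR T = False ✓
C XOR N = T XOR T = False ✓
P XOR S = F XOR T = True ✓
N XOR S = T XOR T = False ✓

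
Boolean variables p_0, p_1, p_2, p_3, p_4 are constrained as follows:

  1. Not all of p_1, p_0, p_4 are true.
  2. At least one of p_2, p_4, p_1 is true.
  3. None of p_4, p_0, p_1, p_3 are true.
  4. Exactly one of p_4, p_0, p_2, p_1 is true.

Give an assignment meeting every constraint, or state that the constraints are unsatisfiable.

p_0 = False, p_1 = False, p_2 = True, p_3 = False, p_4 = False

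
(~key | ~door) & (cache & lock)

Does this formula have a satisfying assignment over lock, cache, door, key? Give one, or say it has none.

lock = True, cache = True, door = False, key = True

  ~key | ~door = True
    ~key = False
    ~door = True
  cache & lock = True
Both conjuncts True, so the formula holds.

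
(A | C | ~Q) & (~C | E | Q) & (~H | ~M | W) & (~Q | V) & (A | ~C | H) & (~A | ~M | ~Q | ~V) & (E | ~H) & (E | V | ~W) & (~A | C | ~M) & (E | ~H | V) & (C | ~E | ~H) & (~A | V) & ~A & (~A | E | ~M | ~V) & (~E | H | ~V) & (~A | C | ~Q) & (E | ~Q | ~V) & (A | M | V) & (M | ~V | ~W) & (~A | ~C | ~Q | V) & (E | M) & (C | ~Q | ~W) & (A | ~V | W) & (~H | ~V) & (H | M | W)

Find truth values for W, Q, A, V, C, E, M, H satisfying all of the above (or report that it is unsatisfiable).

W = True, Q = False, A = False, V = False, C = False, E = True, M = True, H = False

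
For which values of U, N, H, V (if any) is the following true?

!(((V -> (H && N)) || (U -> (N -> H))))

U=T; N=T; H=F; V=T

  !(((V -> (H && N)) || (U -> (N -> H)))) = True
    (V -> (H && N)) || (U -> (N -> H)) = False
      V -> (H && N) = False
        H && N = False
      U -> (N -> H) = False
        N -> H = False
The formula evaluates to True.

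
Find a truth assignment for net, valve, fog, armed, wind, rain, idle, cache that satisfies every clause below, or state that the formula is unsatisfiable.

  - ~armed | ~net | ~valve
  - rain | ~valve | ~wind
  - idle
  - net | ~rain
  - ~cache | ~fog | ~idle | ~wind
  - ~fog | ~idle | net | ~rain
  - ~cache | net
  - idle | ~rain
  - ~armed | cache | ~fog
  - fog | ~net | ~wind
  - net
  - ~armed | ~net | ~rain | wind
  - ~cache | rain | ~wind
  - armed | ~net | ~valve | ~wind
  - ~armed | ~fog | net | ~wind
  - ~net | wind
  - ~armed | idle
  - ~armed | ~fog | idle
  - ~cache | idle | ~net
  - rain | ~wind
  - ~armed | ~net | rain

net = True, valve = False, fog = True, armed = False, wind = True, rain = True, idle = True, cache = False

Unit clause (idle) forces idle = True.
Unit clause (net) forces net = True.
In (~net | wind) only wind is left, so wind = True.
In (rain | ~wind) only rain is left, so rain = True.
In (fog | ~net | ~wind) only fog is left, so fog = True.
In (~cache | ~fog | ~idle | ~wind) only ~cache is left, so cache = False.
In (~armed | cache | ~fog) only ~armed is left, so armed = False.
In (armed | ~net | ~valve | ~wind) only ~valve is left, so valve = False.
All clauses satisfied.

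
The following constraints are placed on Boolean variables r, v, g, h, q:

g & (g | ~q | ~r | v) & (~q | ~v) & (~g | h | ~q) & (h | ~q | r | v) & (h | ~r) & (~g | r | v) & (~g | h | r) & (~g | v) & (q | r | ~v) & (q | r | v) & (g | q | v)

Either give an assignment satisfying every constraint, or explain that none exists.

Unit clause (g) forces g = True.
In (~g | v) only v is left, so v = True.
In (~q | ~v) only ~q is left, so q = False.
In (q | r | ~v) only r is left, so r = True.
In (h | ~r) only h is left, so h = True.
All clauses satisfied.

r = True, v = True, g = True, h = True, q = False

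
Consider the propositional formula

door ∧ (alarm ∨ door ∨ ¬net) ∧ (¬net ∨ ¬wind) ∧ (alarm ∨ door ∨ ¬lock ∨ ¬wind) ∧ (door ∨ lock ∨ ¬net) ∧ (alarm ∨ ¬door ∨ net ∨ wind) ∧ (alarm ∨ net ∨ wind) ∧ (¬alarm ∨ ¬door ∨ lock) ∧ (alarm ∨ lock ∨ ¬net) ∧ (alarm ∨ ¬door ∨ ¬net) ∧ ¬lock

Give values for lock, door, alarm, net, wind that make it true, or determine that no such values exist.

Unit clause (door) forces door = True.
Unit clause (¬lock) forces lock = False.
In (¬alarm ∨ ¬door ∨ lock) only ¬alarm is left, so alarm = False.
In (alarm ∨ lock ∨ ¬net) only ¬net is left, so net = False.
In (alarm ∨ ¬door ∨ net ∨ wind) only wind is left, so wind = True.
All clauses satisfied.

lock: False, door: True, alarm: False, net: False, wind: True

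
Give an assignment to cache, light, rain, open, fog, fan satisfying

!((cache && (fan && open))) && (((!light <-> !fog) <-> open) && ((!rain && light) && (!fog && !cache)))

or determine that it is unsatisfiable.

cache = False; light = True; rain = False; open = False; fog = False; fan = False

  !((cache && (fan && open))) = True
    cache && (fan && open) = False
      fan && open = False
  ((!light <-> !fog) <-> open) && ((!rain && light) && (!fog && !cache)) = True
    (!light <-> !fog) <-> open = True
      !light <-> !fog = False
        !light = False
        !fog = True
    (!rain && light) && (!fog && !cache) = True
      !rain && light = True
        !rain = True
      !fog && !cache = True
        !fog = True
        !cache = True
Both conjuncts True, so the formula holds.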